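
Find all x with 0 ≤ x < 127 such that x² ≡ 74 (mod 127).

Since 127 ≡ 3 (mod 4), a square root of 74 is 74^((127+1)/4) = 74^32 mod 127.
Repeated squaring: 74^2≡15, 74^4≡98, 74^8≡79, 74^16≡18, 74^32≡70 (mod 127).
74^32 = 74^(32) ≡ 70 (mod 127).
Check: 70² = 4900 ≡ 74 (mod 127). The two roots are 57 and 70.

57, 70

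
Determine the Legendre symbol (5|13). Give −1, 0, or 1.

-1

Euler's criterion: (5/13) ≡ 5^6 (mod 13).
5^2 ≡ 12 (mod 13)
5^4 ≡ 1 (mod 13)
5^6 = 5^(4+2) ≡ 12 (mod 13).
Result is 12 ≡ −1, so (5/13) = −1.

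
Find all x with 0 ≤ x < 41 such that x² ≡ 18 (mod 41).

41 ≡ 1 (mod 4), so we find a root by search.
Trying successive values, 10² = 100 ≡ 18 (mod 41). The other root is 41 − 10 = 31.

10, 31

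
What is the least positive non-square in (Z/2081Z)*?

(2/2081) = +1, so 2 is a residue.
(3/2081) = −1, so 3 is the smallest positive non-residue mod 2081.

3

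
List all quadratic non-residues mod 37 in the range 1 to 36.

2 5 6 8 13 14 15 17 18 19 20 22 23 24 29 31 32 35

Square k = 1,…,18 (k and 37−k give the same square):
1²=1, 2²=4, 3²=9, 4²=16, 5²=25, 6²=36, 7²≡12, 8²≡27, 9²≡7, 10²≡26, 11²≡10, 12²≡33, 13²≡21, 14²≡11, 15²≡3, 16²≡34, 17²≡30, 18²≡28 (mod 37).
The residues are {1, 3, 4, 7, 9, 10, 11, 12, 16, 21, 25, 26, 27, 28, 30, 33, 34, 36}; the non-residues are the remaining 18 nonzero classes.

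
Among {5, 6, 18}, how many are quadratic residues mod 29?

2

(5/29) = +1 → QR.
(6/29) = +1 → QR.
(18/29) = -1 → non-residue.
Total quadratic residues among the 3: 2.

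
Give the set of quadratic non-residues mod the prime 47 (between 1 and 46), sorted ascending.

5 10 11 13 15 19 20 22 23 26 29 30 31 33 35 38 39 40 41 43 44 45 46

Square k = 1,…,23 (k and 47−k give the same square):
1²=1, 2²=4, 3²=9, 4²=16, 5²=25, 6²=36, 7²≡2, 8²≡17, 9²≡34, 10²≡6, 11²≡27, 12²≡3, 13²≡28, 14²≡8, 15²≡37, 16²≡21, 17²≡7, 18²≡42, 19²≡32, 20²≡24, 21²≡18, 22²≡14, 23²≡12 (mod 47).
The residues are {1, 2, 3, 4, 6, 7, 8, 9, 12, 14, 16, 17, 18, 21, 24, 25, 27, 28, 32, 34, 36, 37, 42}; the non-residues are the remaining 23 nonzero classes.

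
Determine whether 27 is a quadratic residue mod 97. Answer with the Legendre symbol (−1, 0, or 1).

Euler's criterion: (27/97) ≡ 27^48 (mod 97).
27^2 ≡ 50 (mod 97)
27^4 ≡ 75 (mod 97)
27^8 ≡ 96 (mod 97)
27^16 ≡ 1 (mod 97)
27^32 ≡ 1 (mod 97)
27^48 = 27^(32+16) ≡ 1 (mod 97).
Result is 1, so (27/97) = 1.

1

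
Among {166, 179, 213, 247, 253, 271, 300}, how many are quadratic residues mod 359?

(166/359) = -1 → non-residue.
(179/359) = -1 → non-residue.
(213/359) = -1 → non-residue.
(247/359) = +1 → QR.
(253/359) = +1 → QR.
(271/359) = -1 → non-residue.
(300/359) = +1 → QR.
Total quadratic residues among the 7: 3.

3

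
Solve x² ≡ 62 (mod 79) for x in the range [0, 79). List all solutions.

33, 46

Since 79 ≡ 3 (mod 4), a square root of 62 is 62^((79+1)/4) = 62^20 mod 79.
Repeated squaring: 62^2≡52, 62^4≡18, 62^8≡8, 62^16≡64 (mod 79).
62^20 = 62^(16+4) ≡ 46 (mod 79).
Check: 46² = 2116 ≡ 62 (mod 79). The two roots are 33 and 46.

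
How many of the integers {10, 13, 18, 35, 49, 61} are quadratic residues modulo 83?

(10/83) = +1 → QR.
(13/83) = -1 → non-residue.
(18/83) = -1 → non-residue.
(35/83) = -1 → non-residue.
(49/83) = +1 → QR.
(61/83) = +1 → QR.
Total quadratic residues among the 6: 3.

3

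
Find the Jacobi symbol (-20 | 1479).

First reduce: -20 ≡ 1459 (mod 1479).
Reciprocity: 1459 ≡ 3 and 1479 ≡ 3 (mod 4), so (1459/1479) = −(1479/1459).
Reduce top mod 1459: now compute (20/1459).
Pull out 2^2: since 1459 ≡ 3 (mod 8), (2/1459) = -1, so (2/1459)^2 = +1.
Reciprocity: 5 ≡ 1 and 1459 ≡ 3 (mod 4), so (5/1459) = +(1459/5).
Reduce top mod 5: now compute (4/5).
Pull out 2^2: since 5 ≡ 5 (mod 8), (2/5) = -1, so (2/5)^2 = +1.
Reached (1/5) = 1. Collecting the sign flips along the way, the symbol is -1.

-1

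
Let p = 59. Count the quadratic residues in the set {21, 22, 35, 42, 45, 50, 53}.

5

(21/59) = +1 → QR.
(22/59) = +1 → QR.
(35/59) = +1 → QR.
(42/59) = -1 → non-residue.
(45/59) = +1 → QR.
(50/59) = -1 → non-residue.
(53/59) = +1 → QR.
Total quadratic residues among the 7: 5.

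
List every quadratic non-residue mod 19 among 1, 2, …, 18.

2,3,8,10,12,13,14,15,18

Square k = 1,…,9 (k and 19−k give the same square):
1²=1, 2²=4, 3²=9, 4²=16, 5²≡6, 6²≡17, 7²≡11, 8²≡7, 9²≡5 (mod 19).
The residues are {1, 4, 5, 6, 7, 9, 11, 16, 17}; the non-residues are the remaining 9 nonzero classes.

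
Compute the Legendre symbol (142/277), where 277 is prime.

Euler's criterion: (142/277) ≡ 142^138 (mod 277).
142^2 ≡ 220 (mod 277)
142^4 ≡ 202 (mod 277)
142^8 ≡ 85 (mod 277)
142^16 ≡ 23 (mod 277)
142^32 ≡ 252 (mod 277)
142^64 ≡ 71 (mod 277)
142^128 ≡ 55 (mod 277)
142^138 = 142^(128+8+2) ≡ 276 (mod 277).
Result is 276 ≡ −1, so (142/277) = −1.

-1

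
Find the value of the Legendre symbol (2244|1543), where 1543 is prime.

1

First reduce: 2244 ≡ 701 (mod 1543).
Reciprocity: 701 ≡ 1 and 1543 ≡ 3 (mod 4), so (701/1543) = +(1543/701).
Reduce top mod 701: now compute (141/701).
Reciprocity: 141 ≡ 1 and 701 ≡ 1 (mod 4), so (141/701) = +(701/141).
Reduce top mod 141: now compute (137/141).
Reciprocity: 137 ≡ 1 and 141 ≡ 1 (mod 4), so (137/141) = +(141/137).
Reduce top mod 137: now compute (4/137).
Pull out 2^2: since 137 ≡ 1 (mod 8), (2/137) = +1, so (2/137)^2 = +1.
Reached (1/137) = 1. Collecting the sign flips along the way, the symbol is +1.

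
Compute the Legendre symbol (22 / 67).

Euler's criterion: (22/67) ≡ 22^33 (mod 67).
22^2 ≡ 15 (mod 67)
22^4 ≡ 24 (mod 67)
22^8 ≡ 40 (mod 67)
22^16 ≡ 59 (mod 67)
22^32 ≡ 64 (mod 67)
22^33 = 22^(32+1) ≡ 1 (mod 67).
Result is 1, so (22/67) = 1.

1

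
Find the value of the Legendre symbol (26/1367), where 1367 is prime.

-1

Pull out 2: since 1367 ≡ 7 (mod 8), (2/1367) = +1.
Reciprocity: 13 ≡ 1 and 1367 ≡ 3 (mod 4), so (13/1367) = +(1367/13).
Reduce top mod 13: now compute (2/13).
Pull out 2: since 13 ≡ 5 (mod 8), (2/13) = -1.
Reached (1/13) = 1. Collecting the sign flips along the way, the symbol is -1.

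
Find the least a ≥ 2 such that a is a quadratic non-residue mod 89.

3

(2/89) = +1, so 2 is a residue.
(3/89) = −1, so 3 is the smallest positive non-residue mod 89.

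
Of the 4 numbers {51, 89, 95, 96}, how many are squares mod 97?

(51/97) = -1 → non-residue.
(89/97) = +1 → QR.
(95/97) = +1 → QR.
(96/97) = +1 → QR.
Total quadratic residues among the 4: 3.

3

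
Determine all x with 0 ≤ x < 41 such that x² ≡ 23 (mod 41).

8, 33

41 ≡ 1 (mod 4), so we find a root by search.
Trying successive values, 8² = 64 ≡ 23 (mod 41). The other root is 41 − 8 = 33.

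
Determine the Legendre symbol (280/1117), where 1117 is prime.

Euler's criterion: (280/1117) ≡ 280^558 (mod 1117).
280^2 ≡ 210 (mod 1117)
280^4 ≡ 537 (mod 1117)
280^8 ≡ 183 (mod 1117)
280^16 ≡ 1096 (mod 1117)
280^32 ≡ 441 (mod 1117)
280^64 ≡ 123 (mod 1117)
280^128 ≡ 608 (mod 1117)
280^256 ≡ 1054 (mod 1117)
280^512 ≡ 618 (mod 1117)
280^558 = 280^(512+32+8+4+2) ≡ 1 (mod 1117).
Result is 1, so (280/1117) = 1.

1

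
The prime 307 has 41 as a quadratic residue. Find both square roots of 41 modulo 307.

111, 196

Since 307 ≡ 3 (mod 4), a square root of 41 is 41^((307+1)/4) = 41^77 mod 307.
Repeated squaring: 41^2≡146, 41^4≡133, 41^8≡190, 41^16≡181, 41^32≡219, 41^64≡69 (mod 307).
41^77 = 41^(64+8+4+1) ≡ 196 (mod 307).
Check: 196² = 38416 ≡ 41 (mod 307). The two roots are 111 and 196.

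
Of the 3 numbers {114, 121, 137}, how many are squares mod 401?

(114/401) = +1 → QR.
(121/401) = +1 → QR.
(137/401) = -1 → non-residue.
Total quadratic residues among the 3: 2.

2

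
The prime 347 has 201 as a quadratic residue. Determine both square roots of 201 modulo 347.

Since 347 ≡ 3 (mod 4), a square root of 201 is 201^((347+1)/4) = 201^87 mod 347.
Repeated squaring: 201^2≡149, 201^4≡340, 201^8≡49, 201^16≡319, 201^32≡90, 201^64≡119 (mod 347).
201^87 = 201^(64+16+4+2+1) ≡ 44 (mod 347).
Check: 44² = 1936 ≡ 201 (mod 347). The two roots are 44 and 303.

44, 303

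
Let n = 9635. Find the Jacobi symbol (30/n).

Pull out 2: since 9635 ≡ 3 (mod 8), (2/9635) = -1.
Reciprocity: 15 ≡ 3 and 9635 ≡ 3 (mod 4), so (15/9635) = −(9635/15).
Reduce top mod 15: now compute (5/15).
Reciprocity: 5 ≡ 1 and 15 ≡ 3 (mod 4), so (5/15) = +(15/5).
Reduce top mod 5: now compute (0/5).
Top reduces to 0: gcd > 1, so the symbol is 0.

0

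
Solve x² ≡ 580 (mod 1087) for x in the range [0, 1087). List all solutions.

173, 914

Since 1087 ≡ 3 (mod 4), a square root of 580 is 580^((1087+1)/4) = 580^272 mod 1087.
Repeated squaring: 580^2≡517, 580^4≡974, 580^8≡812, 580^16≡622, 580^32≡999, 580^64≡135, 580^128≡833, 580^256≡383 (mod 1087).
580^272 = 580^(256+16) ≡ 173 (mod 1087).
Check: 173² = 29929 ≡ 580 (mod 1087). The two roots are 173 and 914.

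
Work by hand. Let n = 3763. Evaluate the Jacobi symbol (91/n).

Reciprocity: 91 ≡ 3 and 3763 ≡ 3 (mod 4), so (91/3763) = −(3763/91).
Reduce top mod 91: now compute (32/91).
Pull out 2^5: since 91 ≡ 3 (mod 8), (2/91) = -1, so (2/91)^5 = -1.
Reached (1/91) = 1. Collecting the sign flips along the way, the symbol is +1.

1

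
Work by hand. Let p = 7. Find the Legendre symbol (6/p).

-1

Pull out 2: since 7 ≡ 7 (mod 8), (2/7) = +1.
Reciprocity: 3 ≡ 3 and 7 ≡ 3 (mod 4), so (3/7) = −(7/3).
Reduce top mod 3: now compute (1/3).
Reached (1/3) = 1. Collecting the sign flips along the way, the symbol is -1.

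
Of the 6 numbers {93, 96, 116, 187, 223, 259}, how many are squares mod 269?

(93/269) = +1 → QR.
(96/269) = +1 → QR.
(116/269) = -1 → non-residue.
(187/269) = -1 → non-residue.
(223/269) = -1 → non-residue.
(259/269) = -1 → non-residue.
Total quadratic residues among the 6: 2.

2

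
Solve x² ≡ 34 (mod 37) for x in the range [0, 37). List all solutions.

37 ≡ 1 (mod 4), so we find a root by search.
Trying successive values, 16² = 256 ≡ 34 (mod 37). The other root is 37 − 16 = 21.

16, 21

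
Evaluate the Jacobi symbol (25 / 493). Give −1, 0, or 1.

1

Reciprocity: 25 ≡ 1 and 493 ≡ 1 (mod 4), so (25/493) = +(493/25).
Reduce top mod 25: now compute (18/25).
Pull out 2: since 25 ≡ 1 (mod 8), (2/25) = +1.
Reciprocity: 9 ≡ 1 and 25 ≡ 1 (mod 4), so (9/25) = +(25/9).
Reduce top mod 9: now compute (7/9).
Reciprocity: 7 ≡ 3 and 9 ≡ 1 (mod 4), so (7/9) = +(9/7).
Reduce top mod 7: now compute (2/7).
Pull out 2: since 7 ≡ 7 (mod 8), (2/7) = +1.
Reached (1/7) = 1. Collecting the sign flips along the way, the symbol is +1.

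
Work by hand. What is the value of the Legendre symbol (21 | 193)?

Euler's criterion: (21/193) ≡ 21^96 (mod 193).
21^2 ≡ 55 (mod 193)
21^4 ≡ 130 (mod 193)
21^8 ≡ 109 (mod 193)
21^16 ≡ 108 (mod 193)
21^32 ≡ 84 (mod 193)
21^64 ≡ 108 (mod 193)
21^96 = 21^(64+32) ≡ 1 (mod 193).
Result is 1, so (21/193) = 1.

1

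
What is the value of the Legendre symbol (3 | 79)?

-1

Reciprocity: 3 ≡ 3 and 79 ≡ 3 (mod 4), so (3/79) = −(79/3).
Reduce top mod 3: now compute (1/3).
Reached (1/3) = 1. Collecting the sign flips along the way, the symbol is -1.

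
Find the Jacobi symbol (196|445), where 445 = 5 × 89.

1

Pull out 2^2: since 445 ≡ 5 (mod 8), (2/445) = -1, so (2/445)^2 = +1.
Reciprocity: 49 ≡ 1 and 445 ≡ 1 (mod 4), so (49/445) = +(445/49).
Reduce top mod 49: now compute (4/49).
Pull out 2^2: since 49 ≡ 1 (mod 8), (2/49) = +1, so (2/49)^2 = +1.
Reached (1/49) = 1. Collecting the sign flips along the way, the symbol is +1.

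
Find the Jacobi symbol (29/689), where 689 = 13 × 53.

1

Reciprocity: 29 ≡ 1 and 689 ≡ 1 (mod 4), so (29/689) = +(689/29).
Reduce top mod 29: now compute (22/29).
Pull out 2: since 29 ≡ 5 (mod 8), (2/29) = -1.
Reciprocity: 11 ≡ 3 and 29 ≡ 1 (mod 4), so (11/29) = +(29/11).
Reduce top mod 11: now compute (7/11).
Reciprocity: 7 ≡ 3 and 11 ≡ 3 (mod 4), so (7/11) = −(11/7).
Reduce top mod 7: now compute (4/7).
Pull out 2^2: since 7 ≡ 7 (mod 8), (2/7) = +1, so (2/7)^2 = +1.
Reached (1/7) = 1. Collecting the sign flips along the way, the symbol is +1.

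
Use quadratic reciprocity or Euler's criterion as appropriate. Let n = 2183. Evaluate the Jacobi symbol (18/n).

1

Pull out 2: since 2183 ≡ 7 (mod 8), (2/2183) = +1.
Reciprocity: 9 ≡ 1 and 2183 ≡ 3 (mod 4), so (9/2183) = +(2183/9).
Reduce top mod 9: now compute (5/9).
Reciprocity: 5 ≡ 1 and 9 ≡ 1 (mod 4), so (5/9) = +(9/5).
Reduce top mod 5: now compute (4/5).
Pull out 2^2: since 5 ≡ 5 (mod 8), (2/5) = -1, so (2/5)^2 = +1.
Reached (1/5) = 1. Collecting the sign flips along the way, the symbol is +1.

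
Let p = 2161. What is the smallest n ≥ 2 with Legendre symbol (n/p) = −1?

(2/2161) = +1, so 2 is a residue.
(3/2161) = +1, so 3 is a residue.
(4/2161) = +1, so 4 is a residue.
(5/2161) = +1, so 5 is a residue.
(6/2161) = +1, so 6 is a residue.
(7/2161) = −1, so 7 is the smallest positive non-residue mod 2161.

7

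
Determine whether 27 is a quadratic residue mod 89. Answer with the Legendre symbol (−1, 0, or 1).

-1

Reciprocity: 27 ≡ 3 and 89 ≡ 1 (mod 4), so (27/89) = +(89/27).
Reduce top mod 27: now compute (8/27).
Pull out 2^3: since 27 ≡ 3 (mod 8), (2/27) = -1, so (2/27)^3 = -1.
Reached (1/27) = 1. Collecting the sign flips along the way, the symbol is -1.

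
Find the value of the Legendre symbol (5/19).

1

Euler's criterion: (5/19) ≡ 5^9 (mod 19).
5^2 ≡ 6 (mod 19)
5^4 ≡ 17 (mod 19)
5^8 ≡ 4 (mod 19)
5^9 = 5^(8+1) ≡ 1 (mod 19).
Result is 1, so (5/19) = 1.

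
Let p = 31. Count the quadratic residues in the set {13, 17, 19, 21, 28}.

2

(13/31) = -1 → non-residue.
(17/31) = -1 → non-residue.
(19/31) = +1 → QR.
(21/31) = -1 → non-residue.
(28/31) = +1 → QR.
Total quadratic residues among the 5: 2.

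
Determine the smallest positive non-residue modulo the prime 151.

3

(2/151) = +1, so 2 is a residue.
(3/151) = −1, so 3 is the smallest positive non-residue mod 151.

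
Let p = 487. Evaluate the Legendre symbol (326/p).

Euler's criterion: (326/487) ≡ 326^243 (mod 487).
326^2 ≡ 110 (mod 487)
326^4 ≡ 412 (mod 487)
326^8 ≡ 268 (mod 487)
326^16 ≡ 235 (mod 487)
326^32 ≡ 194 (mod 487)
326^64 ≡ 137 (mod 487)
326^128 ≡ 263 (mod 487)
326^243 = 326^(128+64+32+16+2+1) ≡ 486 (mod 487).
Result is 486 ≡ −1, so (326/487) = −1.

-1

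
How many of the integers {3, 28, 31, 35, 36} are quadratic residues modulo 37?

3

(3/37) = +1 → QR.
(28/37) = +1 → QR.
(31/37) = -1 → non-residue.
(35/37) = -1 → non-residue.
(36/37) = +1 → QR.
Total quadratic residues among the 5: 3.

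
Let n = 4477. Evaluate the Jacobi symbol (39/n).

Reciprocity: 39 ≡ 3 and 4477 ≡ 1 (mod 4), so (39/4477) = +(4477/39).
Reduce top mod 39: now compute (31/39).
Reciprocity: 31 ≡ 3 and 39 ≡ 3 (mod 4), so (31/39) = −(39/31).
Reduce top mod 31: now compute (8/31).
Pull out 2^3: since 31 ≡ 7 (mod 8), (2/31) = +1, so (2/31)^3 = +1.
Reached (1/31) = 1. Collecting the sign flips along the way, the symbol is -1.

-1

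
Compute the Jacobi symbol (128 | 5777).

Pull out 2^7: since 5777 ≡ 1 (mod 8), (2/5777) = +1, so (2/5777)^7 = +1.
Reached (1/5777) = 1. Collecting the sign flips along the way, the symbol is +1.

1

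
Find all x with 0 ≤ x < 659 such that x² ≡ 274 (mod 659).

Since 659 ≡ 3 (mod 4), a square root of 274 is 274^((659+1)/4) = 274^165 mod 659.
Repeated squaring: 274^2≡609, 274^4≡523, 274^8≡44, 274^16≡618, 274^32≡363, 274^64≡628, 274^128≡302 (mod 659).
274^165 = 274^(128+32+4+1) ≡ 173 (mod 659).
Check: 173² = 29929 ≡ 274 (mod 659). The two roots are 173 and 486.

173, 486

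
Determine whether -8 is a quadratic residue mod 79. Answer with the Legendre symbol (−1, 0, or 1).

-1

First reduce: -8 ≡ 71 (mod 79).
Reciprocity: 71 ≡ 3 and 79 ≡ 3 (mod 4), so (71/79) = −(79/71).
Reduce top mod 71: now compute (8/71).
Pull out 2^3: since 71 ≡ 7 (mod 8), (2/71) = +1, so (2/71)^3 = +1.
Reached (1/71) = 1. Collecting the sign flips along the way, the symbol is -1.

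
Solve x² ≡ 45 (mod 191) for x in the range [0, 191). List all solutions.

42, 149

Since 191 ≡ 3 (mod 4), a square root of 45 is 45^((191+1)/4) = 45^48 mod 191.
Repeated squaring: 45^2≡115, 45^4≡46, 45^8≡15, 45^16≡34, 45^32≡10 (mod 191).
45^48 = 45^(32+16) ≡ 149 (mod 191).
Check: 149² = 22201 ≡ 45 (mod 191). The two roots are 42 and 149.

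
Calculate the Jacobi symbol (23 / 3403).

Reciprocity: 23 ≡ 3 and 3403 ≡ 3 (mod 4), so (23/3403) = −(3403/23).
Reduce top mod 23: now compute (22/23).
Pull out 2: since 23 ≡ 7 (mod 8), (2/23) = +1.
Reciprocity: 11 ≡ 3 and 23 ≡ 3 (mod 4), so (11/23) = −(23/11).
Reduce top mod 11: now compute (1/11).
Reached (1/11) = 1. Collecting the sign flips along the way, the symbol is +1.

1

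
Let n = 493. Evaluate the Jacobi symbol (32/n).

-1

Pull out 2^5: since 493 ≡ 5 (mod 8), (2/493) = -1, so (2/493)^5 = -1.
Reached (1/493) = 1. Collecting the sign flips along the way, the symbol is -1.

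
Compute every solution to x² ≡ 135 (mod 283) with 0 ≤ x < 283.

Since 283 ≡ 3 (mod 4), a square root of 135 is 135^((283+1)/4) = 135^71 mod 283.
Repeated squaring: 135^2≡113, 135^4≡34, 135^8≡24, 135^16≡10, 135^32≡100, 135^64≡95 (mod 283).
135^71 = 135^(64+4+2+1) ≡ 237 (mod 283).
Check: 237² = 56169 ≡ 135 (mod 283). The two roots are 46 and 237.

46, 237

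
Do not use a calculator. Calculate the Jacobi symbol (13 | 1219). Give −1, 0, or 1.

1

Reciprocity: 13 ≡ 1 and 1219 ≡ 3 (mod 4), so (13/1219) = +(1219/13).
Reduce top mod 13: now compute (10/13).
Pull out 2: since 13 ≡ 5 (mod 8), (2/13) = -1.
Reciprocity: 5 ≡ 1 and 13 ≡ 1 (mod 4), so (5/13) = +(13/5).
Reduce top mod 5: now compute (3/5).
Reciprocity: 3 ≡ 3 and 5 ≡ 1 (mod 4), so (3/5) = +(5/3).
Reduce top mod 3: now compute (2/3).
Pull out 2: since 3 ≡ 3 (mod 8), (2/3) = -1.
Reached (1/3) = 1. Collecting the sign flips along the way, the symbol is +1.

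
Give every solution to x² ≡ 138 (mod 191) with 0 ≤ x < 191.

Since 191 ≡ 3 (mod 4), a square root of 138 is 138^((191+1)/4) = 138^48 mod 191.
Repeated squaring: 138^2≡135, 138^4≡80, 138^8≡97, 138^16≡50, 138^32≡17 (mod 191).
138^48 = 138^(32+16) ≡ 86 (mod 191).
Check: 86² = 7396 ≡ 138 (mod 191). The two roots are 86 and 105.

86, 105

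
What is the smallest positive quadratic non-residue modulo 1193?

3

(2/1193) = +1, so 2 is a residue.
(3/1193) = −1, so 3 is the smallest positive non-residue mod 1193.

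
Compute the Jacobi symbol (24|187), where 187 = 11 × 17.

1

Pull out 2^3: since 187 ≡ 3 (mod 8), (2/187) = -1, so (2/187)^3 = -1.
Reciprocity: 3 ≡ 3 and 187 ≡ 3 (mod 4), so (3/187) = −(187/3).
Reduce top mod 3: now compute (1/3).
Reached (1/3) = 1. Collecting the sign flips along the way, the symbol is +1.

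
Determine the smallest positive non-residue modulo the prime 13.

2

(2/13) = −1, so 2 is the smallest positive non-residue mod 13.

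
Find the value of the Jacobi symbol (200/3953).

Pull out 2^3: since 3953 ≡ 1 (mod 8), (2/3953) = +1, so (2/3953)^3 = +1.
Reciprocity: 25 ≡ 1 and 3953 ≡ 1 (mod 4), so (25/3953) = +(3953/25).
Reduce top mod 25: now compute (3/25).
Reciprocity: 3 ≡ 3 and 25 ≡ 1 (mod 4), so (3/25) = +(25/3).
Reduce top mod 3: now compute (1/3).
Reached (1/3) = 1. Collecting the sign flips along the way, the symbol is +1.

1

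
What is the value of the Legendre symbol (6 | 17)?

-1

Euler's criterion: (6/17) ≡ 6^8 (mod 17).
6^2 ≡ 2 (mod 17)
6^4 ≡ 4 (mod 17)
6^8 ≡ 16 (mod 17)
6^8 = 6^(8) ≡ 16 (mod 17).
Result is 16 ≡ −1, so (6/17) = −1.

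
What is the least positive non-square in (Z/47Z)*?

5

(2/47) = +1, so 2 is a residue.
(3/47) = +1, so 3 is a residue.
(4/47) = +1, so 4 is a residue.
(5/47) = −1, so 5 is the smallest positive non-residue mod 47.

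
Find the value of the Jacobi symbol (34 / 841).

1

Pull out 2: since 841 ≡ 1 (mod 8), (2/841) = +1.
Reciprocity: 17 ≡ 1 and 841 ≡ 1 (mod 4), so (17/841) = +(841/17).
Reduce top mod 17: now compute (8/17).
Pull out 2^3: since 17 ≡ 1 (mod 8), (2/17) = +1, so (2/17)^3 = +1.
Reached (1/17) = 1. Collecting the sign flips along the way, the symbol is +1.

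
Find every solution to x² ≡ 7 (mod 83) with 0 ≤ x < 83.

16, 67

Since 83 ≡ 3 (mod 4), a square root of 7 is 7^((83+1)/4) = 7^21 mod 83.
Repeated squaring: 7^2≡49, 7^4≡77, 7^8≡36, 7^16≡51 (mod 83).
7^21 = 7^(16+4+1) ≡ 16 (mod 83).
Check: 16² = 256 ≡ 7 (mod 83). The two roots are 16 and 67.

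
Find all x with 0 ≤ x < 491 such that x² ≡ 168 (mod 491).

64, 427

Since 491 ≡ 3 (mod 4), a square root of 168 is 168^((491+1)/4) = 168^123 mod 491.
Repeated squaring: 168^2≡237, 168^4≡195, 168^8≡218, 168^16≡388, 168^32≡298, 168^64≡424 (mod 491).
168^123 = 168^(64+32+16+8+2+1) ≡ 64 (mod 491).
Check: 64² = 4096 ≡ 168 (mod 491). The two roots are 64 and 427.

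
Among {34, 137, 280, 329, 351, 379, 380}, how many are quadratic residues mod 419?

5

(34/419) = +1 → QR.
(137/419) = +1 → QR.
(280/419) = -1 → non-residue.
(329/419) = +1 → QR.
(351/419) = +1 → QR.
(379/419) = +1 → QR.
(380/419) = -1 → non-residue.
Total quadratic residues among the 7: 5.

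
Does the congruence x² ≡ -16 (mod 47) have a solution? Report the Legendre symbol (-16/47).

First reduce: -16 ≡ 31 (mod 47).
Reciprocity: 31 ≡ 3 and 47 ≡ 3 (mod 4), so (31/47) = −(47/31).
Reduce top mod 31: now compute (16/31).
Pull out 2^4: since 31 ≡ 7 (mod 8), (2/31) = +1, so (2/31)^4 = +1.
Reached (1/31) = 1. Collecting the sign flips along the way, the symbol is -1.

-1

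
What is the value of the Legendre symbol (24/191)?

Pull out 2^3: since 191 ≡ 7 (mod 8), (2/191) = +1, so (2/191)^3 = +1.
Reciprocity: 3 ≡ 3 and 191 ≡ 3 (mod 4), so (3/191) = −(191/3).
Reduce top mod 3: now compute (2/3).
Pull out 2: since 3 ≡ 3 (mod 8), (2/3) = -1.
Reached (1/3) = 1. Collecting the sign flips along the way, the symbol is +1.

1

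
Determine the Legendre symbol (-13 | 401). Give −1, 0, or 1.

First reduce: -13 ≡ 388 (mod 401).
Pull out 2^2: since 401 ≡ 1 (mod 8), (2/401) = +1, so (2/401)^2 = +1.
Reciprocity: 97 ≡ 1 and 401 ≡ 1 (mod 4), so (97/401) = +(401/97).
Reduce top mod 97: now compute (13/97).
Reciprocity: 13 ≡ 1 and 97 ≡ 1 (mod 4), so (13/97) = +(97/13).
Reduce top mod 13: now compute (6/13).
Pull out 2: since 13 ≡ 5 (mod 8), (2/13) = -1.
Reciprocity: 3 ≡ 3 and 13 ≡ 1 (mod 4), so (3/13) = +(13/3).
Reduce top mod 3: now compute (1/3).
Reached (1/3) = 1. Collecting the sign flips along the way, the symbol is -1.

-1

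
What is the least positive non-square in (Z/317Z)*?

(2/317) = −1, so 2 is the smallest positive non-residue mod 317.

2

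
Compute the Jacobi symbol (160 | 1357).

Pull out 2^5: since 1357 ≡ 5 (mod 8), (2/1357) = -1, so (2/1357)^5 = -1.
Reciprocity: 5 ≡ 1 and 1357 ≡ 1 (mod 4), so (5/1357) = +(1357/5).
Reduce top mod 5: now compute (2/5).
Pull out 2: since 5 ≡ 5 (mod 8), (2/5) = -1.
Reached (1/5) = 1. Collecting the sign flips along the way, the symbol is +1.

1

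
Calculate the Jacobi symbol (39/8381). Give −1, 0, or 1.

Reciprocity: 39 ≡ 3 and 8381 ≡ 1 (mod 4), so (39/8381) = +(8381/39).
Reduce top mod 39: now compute (35/39).
Reciprocity: 35 ≡ 3 and 39 ≡ 3 (mod 4), so (35/39) = −(39/35).
Reduce top mod 35: now compute (4/35).
Pull out 2^2: since 35 ≡ 3 (mod 8), (2/35) = -1, so (2/35)^2 = +1.
Reached (1/35) = 1. Collecting the sign flips along the way, the symbol is -1.

-1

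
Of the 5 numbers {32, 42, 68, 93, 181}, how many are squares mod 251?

3

(32/251) = -1 → non-residue.
(42/251) = -1 → non-residue.
(68/251) = +1 → QR.
(93/251) = +1 → QR.
(181/251) = +1 → QR.
Total quadratic residues among the 5: 3.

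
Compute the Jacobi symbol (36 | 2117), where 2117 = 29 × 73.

Pull out 2^2: since 2117 ≡ 5 (mod 8), (2/2117) = -1, so (2/2117)^2 = +1.
Reciprocity: 9 ≡ 1 and 2117 ≡ 1 (mod 4), so (9/2117) = +(2117/9).
Reduce top mod 9: now compute (2/9).
Pull out 2: since 9 ≡ 1 (mod 8), (2/9) = +1.
Reached (1/9) = 1. Collecting the sign flips along the way, the symbol is +1.

1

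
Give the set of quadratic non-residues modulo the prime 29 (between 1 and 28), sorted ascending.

Square k = 1,…,14 (k and 29−k give the same square):
1²=1, 2²=4, 3²=9, 4²=16, 5²=25, 6²≡7, 7²≡20, 8²≡6, 9²≡23, 10²≡13, 11²≡5, 12²≡28, 13²≡24, 14²≡22 (mod 29).
The residues are {1, 4, 5, 6, 7, 9, 13, 16, 20, 22, 23, 24, 25, 28}; the non-residues are the remaining 14 nonzero classes.

2,3,8,10,11,12,14,15,17,18,19,21,26,27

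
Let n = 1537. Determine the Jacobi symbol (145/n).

Reciprocity: 145 ≡ 1 and 1537 ≡ 1 (mod 4), so (145/1537) = +(1537/145).
Reduce top mod 145: now compute (87/145).
Reciprocity: 87 ≡ 3 and 145 ≡ 1 (mod 4), so (87/145) = +(145/87).
Reduce top mod 87: now compute (58/87).
Pull out 2: since 87 ≡ 7 (mod 8), (2/87) = +1.
Reciprocity: 29 ≡ 1 and 87 ≡ 3 (mod 4), so (29/87) = +(87/29).
Reduce top mod 29: now compute (0/29).
Top reduces to 0: gcd > 1, so the symbol is 0.

0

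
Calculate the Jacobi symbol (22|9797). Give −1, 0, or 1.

1

Pull out 2: since 9797 ≡ 5 (mod 8), (2/9797) = -1.
Reciprocity: 11 ≡ 3 and 9797 ≡ 1 (mod 4), so (11/9797) = +(9797/11).
Reduce top mod 11: now compute (7/11).
Reciprocity: 7 ≡ 3 and 11 ≡ 3 (mod 4), so (7/11) = −(11/7).
Reduce top mod 7: now compute (4/7).
Pull out 2^2: since 7 ≡ 7 (mod 8), (2/7) = +1, so (2/7)^2 = +1.
Reached (1/7) = 1. Collecting the sign flips along the way, the symbol is +1.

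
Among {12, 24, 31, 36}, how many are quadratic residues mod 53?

2

(12/53) = -1 → non-residue.
(24/53) = +1 → QR.
(31/53) = -1 → non-residue.
(36/53) = +1 → QR.
Total quadratic residues among the 4: 2.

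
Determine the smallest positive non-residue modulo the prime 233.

(2/233) = +1, so 2 is a residue.
(3/233) = −1, so 3 is the smallest positive non-residue mod 233.

3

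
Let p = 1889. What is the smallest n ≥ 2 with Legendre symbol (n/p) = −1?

(2/1889) = +1, so 2 is a residue.
(3/1889) = −1, so 3 is the smallest positive non-residue mod 1889.

3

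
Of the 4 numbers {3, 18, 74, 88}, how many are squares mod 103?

(3/103) = -1 → non-residue.
(18/103) = +1 → QR.
(74/103) = -1 → non-residue.
(88/103) = -1 → non-residue.
Total quadratic residues among the 4: 1.

1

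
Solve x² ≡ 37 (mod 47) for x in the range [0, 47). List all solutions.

Since 47 ≡ 3 (mod 4), a square root of 37 is 37^((47+1)/4) = 37^12 mod 47.
Repeated squaring: 37^2≡6, 37^4≡36, 37^8≡27 (mod 47).
37^12 = 37^(8+4) ≡ 32 (mod 47).
Check: 32² = 1024 ≡ 37 (mod 47). The two roots are 15 and 32.

15, 32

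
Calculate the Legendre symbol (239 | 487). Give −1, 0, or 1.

Reciprocity: 239 ≡ 3 and 487 ≡ 3 (mod 4), so (239/487) = −(487/239).
Reduce top mod 239: now compute (9/239).
Reciprocity: 9 ≡ 1 and 239 ≡ 3 (mod 4), so (9/239) = +(239/9).
Reduce top mod 9: now compute (5/9).
Reciprocity: 5 ≡ 1 and 9 ≡ 1 (mod 4), so (5/9) = +(9/5).
Reduce top mod 5: now compute (4/5).
Pull out 2^2: since 5 ≡ 5 (mod 8), (2/5) = -1, so (2/5)^2 = +1.
Reached (1/5) = 1. Collecting the sign flips along the way, the symbol is -1.

-1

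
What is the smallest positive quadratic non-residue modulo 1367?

(2/1367) = +1, so 2 is a residue.
(3/1367) = +1, so 3 is a residue.
(4/1367) = +1, so 4 is a residue.
(5/1367) = −1, so 5 is the smallest positive non-residue mod 1367.

5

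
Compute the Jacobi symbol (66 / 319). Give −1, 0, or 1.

Pull out 2: since 319 ≡ 7 (mod 8), (2/319) = +1.
Reciprocity: 33 ≡ 1 and 319 ≡ 3 (mod 4), so (33/319) = +(319/33).
Reduce top mod 33: now compute (22/33).
Pull out 2: since 33 ≡ 1 (mod 8), (2/33) = +1.
Reciprocity: 11 ≡ 3 and 33 ≡ 1 (mod 4), so (11/33) = +(33/11).
Reduce top mod 11: now compute (0/11).
Top reduces to 0: gcd > 1, so the symbol is 0.

0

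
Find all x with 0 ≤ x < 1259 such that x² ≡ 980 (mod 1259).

Since 1259 ≡ 3 (mod 4), a square root of 980 is 980^((1259+1)/4) = 980^315 mod 1259.
Repeated squaring: 980^2≡1042, 980^4≡506, 980^8≡459, 980^16≡428, 980^32≡629, 980^64≡315, 980^128≡1023, 980^256≡300 (mod 1259).
980^315 = 980^(256+32+16+8+2+1) ≡ 265 (mod 1259).
Check: 265² = 70225 ≡ 980 (mod 1259). The two roots are 265 and 994.

265, 994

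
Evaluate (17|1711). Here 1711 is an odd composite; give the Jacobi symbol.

-1

Reciprocity: 17 ≡ 1 and 1711 ≡ 3 (mod 4), so (17/1711) = +(1711/17).
Reduce top mod 17: now compute (11/17).
Reciprocity: 11 ≡ 3 and 17 ≡ 1 (mod 4), so (11/17) = +(17/11).
Reduce top mod 11: now compute (6/11).
Pull out 2: since 11 ≡ 3 (mod 8), (2/11) = -1.
Reciprocity: 3 ≡ 3 and 11 ≡ 3 (mod 4), so (3/11) = −(11/3).
Reduce top mod 3: now compute (2/3).
Pull out 2: since 3 ≡ 3 (mod 8), (2/3) = -1.
Reached (1/3) = 1. Collecting the sign flips along the way, the symbol is -1.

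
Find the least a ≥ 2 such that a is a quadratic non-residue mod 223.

3

(2/223) = +1, so 2 is a residue.
(3/223) = −1, so 3 is the smallest positive non-residue mod 223.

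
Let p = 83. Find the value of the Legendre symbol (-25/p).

First reduce: -25 ≡ 58 (mod 83).
Pull out 2: since 83 ≡ 3 (mod 8), (2/83) = -1.
Reciprocity: 29 ≡ 1 and 83 ≡ 3 (mod 4), so (29/83) = +(83/29).
Reduce top mod 29: now compute (25/29).
Reciprocity: 25 ≡ 1 and 29 ≡ 1 (mod 4), so (25/29) = +(29/25).
Reduce top mod 25: now compute (4/25).
Pull out 2^2: since 25 ≡ 1 (mod 8), (2/25) = +1, so (2/25)^2 = +1.
Reached (1/25) = 1. Collecting the sign flips along the way, the symbol is -1.

-1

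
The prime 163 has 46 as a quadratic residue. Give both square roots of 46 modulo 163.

32, 131

Since 163 ≡ 3 (mod 4), a square root of 46 is 46^((163+1)/4) = 46^41 mod 163.
Repeated squaring: 46^2≡160, 46^4≡9, 46^8≡81, 46^16≡41, 46^32≡51 (mod 163).
46^41 = 46^(32+8+1) ≡ 131 (mod 163).
Check: 131² = 17161 ≡ 46 (mod 163). The two roots are 32 and 131.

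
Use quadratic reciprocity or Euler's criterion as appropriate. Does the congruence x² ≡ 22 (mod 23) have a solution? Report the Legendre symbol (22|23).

Euler's criterion: (22/23) ≡ 22^11 (mod 23).
22^2 ≡ 1 (mod 23)
22^4 ≡ 1 (mod 23)
22^8 ≡ 1 (mod 23)
22^11 = 22^(8+2+1) ≡ 22 (mod 23).
Result is 22 ≡ −1, so (22/23) = −1.

-1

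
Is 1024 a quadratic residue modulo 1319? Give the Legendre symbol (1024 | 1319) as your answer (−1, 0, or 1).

Pull out 2^10: since 1319 ≡ 7 (mod 8), (2/1319) = +1, so (2/1319)^10 = +1.
Reached (1/1319) = 1. Collecting the sign flips along the way, the symbol is +1.

1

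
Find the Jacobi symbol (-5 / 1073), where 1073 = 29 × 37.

First reduce: -5 ≡ 1068 (mod 1073).
Pull out 2^2: since 1073 ≡ 1 (mod 8), (2/1073) = +1, so (2/1073)^2 = +1.
Reciprocity: 267 ≡ 3 and 1073 ≡ 1 (mod 4), so (267/1073) = +(1073/267).
Reduce top mod 267: now compute (5/267).
Reciprocity: 5 ≡ 1 and 267 ≡ 3 (mod 4), so (5/267) = +(267/5).
Reduce top mod 5: now compute (2/5).
Pull out 2: since 5 ≡ 5 (mod 8), (2/5) = -1.
Reached (1/5) = 1. Collecting the sign flips along the way, the symbol is -1.

-1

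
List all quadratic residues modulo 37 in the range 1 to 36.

Square k = 1,…,18 (k and 37−k give the same square):
1²=1, 2²=4, 3²=9, 4²=16, 5²=25, 6²=36, 7²≡12, 8²≡27, 9²≡7, 10²≡26, 11²≡10, 12²≡33, 13²≡21, 14²≡11, 15²≡3, 16²≡34, 17²≡30, 18²≡28 (mod 37).
So the quadratic residues mod 37 are {1, 3, 4, 7, 9, 10, 11, 12, 16, 21, 25, 26, 27, 28, 30, 33, 34, 36}.

1,3,4,7,9,10,11,12,16,21,25,26,27,28,30,33,34,36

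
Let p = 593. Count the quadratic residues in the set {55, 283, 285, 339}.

(55/593) = +1 → QR.
(283/593) = -1 → non-residue.
(285/593) = +1 → QR.
(339/593) = -1 → non-residue.
Total quadratic residues among the 4: 2.

2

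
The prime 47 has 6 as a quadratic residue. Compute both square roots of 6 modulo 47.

Since 47 ≡ 3 (mod 4), a square root of 6 is 6^((47+1)/4) = 6^12 mod 47.
Repeated squaring: 6^2≡36, 6^4≡27, 6^8≡24 (mod 47).
6^12 = 6^(8+4) ≡ 37 (mod 47).
Check: 37² = 1369 ≡ 6 (mod 47). The two roots are 10 and 37.

10, 37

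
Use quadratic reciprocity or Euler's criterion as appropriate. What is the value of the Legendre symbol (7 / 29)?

Reciprocity: 7 ≡ 3 and 29 ≡ 1 (mod 4), so (7/29) = +(29/7).
Reduce top mod 7: now compute (1/7).
Reached (1/7) = 1. Collecting the sign flips along the way, the symbol is +1.

1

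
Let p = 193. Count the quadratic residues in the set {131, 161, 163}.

2

(131/193) = +1 → QR.
(161/193) = +1 → QR.
(163/193) = -1 → non-residue.
Total quadratic residues among the 3: 2.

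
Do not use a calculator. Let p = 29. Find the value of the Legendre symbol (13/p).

Reciprocity: 13 ≡ 1 and 29 ≡ 1 (mod 4), so (13/29) = +(29/13).
Reduce top mod 13: now compute (3/13).
Reciprocity: 3 ≡ 3 and 13 ≡ 1 (mod 4), so (3/13) = +(13/3).
Reduce top mod 3: now compute (1/3).
Reached (1/3) = 1. Collecting the sign flips along the way, the symbol is +1.

1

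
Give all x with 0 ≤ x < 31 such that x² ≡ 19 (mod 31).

Since 31 ≡ 3 (mod 4), a square root of 19 is 19^((31+1)/4) = 19^8 mod 31.
Repeated squaring: 19^2≡20, 19^4≡28, 19^8≡9 (mod 31).
19^8 = 19^(8) ≡ 9 (mod 31).
Check: 9² = 81 ≡ 19 (mod 31). The two roots are 9 and 22.

9, 22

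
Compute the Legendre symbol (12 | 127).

-1

Pull out 2^2: since 127 ≡ 7 (mod 8), (2/127) = +1, so (2/127)^2 = +1.
Reciprocity: 3 ≡ 3 and 127 ≡ 3 (mod 4), so (3/127) = −(127/3).
Reduce top mod 3: now compute (1/3).
Reached (1/3) = 1. Collecting the sign flips along the way, the symbol is -1.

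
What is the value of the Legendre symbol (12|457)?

1

Pull out 2^2: since 457 ≡ 1 (mod 8), (2/457) = +1, so (2/457)^2 = +1.
Reciprocity: 3 ≡ 3 and 457 ≡ 1 (mod 4), so (3/457) = +(457/3).
Reduce top mod 3: now compute (1/3).
Reached (1/3) = 1. Collecting the sign flips along the way, the symbol is +1.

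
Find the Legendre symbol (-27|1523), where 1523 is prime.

First reduce: -27 ≡ 1496 (mod 1523).
Pull out 2^3: since 1523 ≡ 3 (mod 8), (2/1523) = -1, so (2/1523)^3 = -1.
Reciprocity: 187 ≡ 3 and 1523 ≡ 3 (mod 4), so (187/1523) = −(1523/187).
Reduce top mod 187: now compute (27/187).
Reciprocity: 27 ≡ 3 and 187 ≡ 3 (mod 4), so (27/187) = −(187/27).
Reduce top mod 27: now compute (25/27).
Reciprocity: 25 ≡ 1 and 27 ≡ 3 (mod 4), so (25/27) = +(27/25).
Reduce top mod 25: now compute (2/25).
Pull out 2: since 25 ≡ 1 (mod 8), (2/25) = +1.
Reached (1/25) = 1. Collecting the sign flips along the way, the symbol is -1.

-1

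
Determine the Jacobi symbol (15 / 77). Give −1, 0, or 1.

1

Reciprocity: 15 ≡ 3 and 77 ≡ 1 (mod 4), so (15/77) = +(77/15).
Reduce top mod 15: now compute (2/15).
Pull out 2: since 15 ≡ 7 (mod 8), (2/15) = +1.
Reached (1/15) = 1. Collecting the sign flips along the way, the symbol is +1.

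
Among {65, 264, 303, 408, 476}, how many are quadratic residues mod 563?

2

(65/563) = -1 → non-residue.
(264/563) = -1 → non-residue.
(303/563) = +1 → QR.
(408/563) = -1 → non-residue.
(476/563) = +1 → QR.
Total quadratic residues among the 5: 2.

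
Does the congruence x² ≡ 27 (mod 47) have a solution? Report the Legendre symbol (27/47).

Reciprocity: 27 ≡ 3 and 47 ≡ 3 (mod 4), so (27/47) = −(47/27).
Reduce top mod 27: now compute (20/27).
Pull out 2^2: since 27 ≡ 3 (mod 8), (2/27) = -1, so (2/27)^2 = +1.
Reciprocity: 5 ≡ 1 and 27 ≡ 3 (mod 4), so (5/27) = +(27/5).
Reduce top mod 5: now compute (2/5).
Pull out 2: since 5 ≡ 5 (mod 8), (2/5) = -1.
Reached (1/5) = 1. Collecting the sign flips along the way, the symbol is +1.

1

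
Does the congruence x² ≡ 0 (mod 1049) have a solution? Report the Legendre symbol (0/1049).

Top reduces to 0: gcd > 1, so the symbol is 0.

0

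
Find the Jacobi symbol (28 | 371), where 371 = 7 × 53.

Pull out 2^2: since 371 ≡ 3 (mod 8), (2/371) = -1, so (2/371)^2 = +1.
Reciprocity: 7 ≡ 3 and 371 ≡ 3 (mod 4), so (7/371) = −(371/7).
Reduce top mod 7: now compute (0/7).
Top reduces to 0: gcd > 1, so the symbol is 0.

0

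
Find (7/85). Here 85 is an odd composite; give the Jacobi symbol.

1

Reciprocity: 7 ≡ 3 and 85 ≡ 1 (mod 4), so (7/85) = +(85/7).
Reduce top mod 7: now compute (1/7).
Reached (1/7) = 1. Collecting the sign flips along the way, the symbol is +1.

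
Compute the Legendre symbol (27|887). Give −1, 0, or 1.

Euler's criterion: (27/887) ≡ 27^443 (mod 887).
27^2 ≡ 729 (mod 887)
27^4 ≡ 128 (mod 887)
27^8 ≡ 418 (mod 887)
27^16 ≡ 872 (mod 887)
27^32 ≡ 225 (mod 887)
27^64 ≡ 66 (mod 887)
27^128 ≡ 808 (mod 887)
27^256 ≡ 32 (mod 887)
27^443 = 27^(256+128+32+16+8+2+1) ≡ 1 (mod 887).
Result is 1, so (27/887) = 1.

1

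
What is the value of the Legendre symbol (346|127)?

Euler's criterion: (346/127) ≡ 92^63 (mod 127).
92^2 ≡ 82 (mod 127)
92^4 ≡ 120 (mod 127)
92^8 ≡ 49 (mod 127)
92^16 ≡ 115 (mod 127)
92^32 ≡ 17 (mod 127)
92^63 = 92^(32+16+8+4+2+1) ≡ 126 (mod 127).
Result is 126 ≡ −1, so (346/127) = −1.

-1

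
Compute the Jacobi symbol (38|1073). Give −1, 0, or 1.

Pull out 2: since 1073 ≡ 1 (mod 8), (2/1073) = +1.
Reciprocity: 19 ≡ 3 and 1073 ≡ 1 (mod 4), so (19/1073) = +(1073/19).
Reduce top mod 19: now compute (9/19).
Reciprocity: 9 ≡ 1 and 19 ≡ 3 (mod 4), so (9/19) = +(19/9).
Reduce top mod 9: now compute (1/9).
Reached (1/9) = 1. Collecting the sign flips along the way, the symbol is +1.

1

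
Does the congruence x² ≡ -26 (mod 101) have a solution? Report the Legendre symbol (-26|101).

Euler's criterion: (-26/101) ≡ 75^50 (mod 101).
75^2 ≡ 70 (mod 101)
75^4 ≡ 52 (mod 101)
75^8 ≡ 78 (mod 101)
75^16 ≡ 24 (mod 101)
75^32 ≡ 71 (mod 101)
75^50 = 75^(32+16+2) ≡ 100 (mod 101).
Result is 100 ≡ −1, so (-26/101) = −1.

-1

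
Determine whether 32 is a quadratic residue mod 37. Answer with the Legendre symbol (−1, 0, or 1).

-1

Pull out 2^5: since 37 ≡ 5 (mod 8), (2/37) = -1, so (2/37)^5 = -1.
Reached (1/37) = 1. Collecting the sign flips along the way, the symbol is -1.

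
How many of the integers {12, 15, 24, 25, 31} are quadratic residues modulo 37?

2

(12/37) = +1 → QR.
(15/37) = -1 → non-residue.
(24/37) = -1 → non-residue.
(25/37) = +1 → QR.
(31/37) = -1 → non-residue.
Total quadratic residues among the 5: 2.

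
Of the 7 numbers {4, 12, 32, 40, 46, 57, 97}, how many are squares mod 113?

4

(4/113) = +1 → QR.
(12/113) = -1 → non-residue.
(32/113) = +1 → QR.
(40/113) = -1 → non-residue.
(46/113) = -1 → non-residue.
(57/113) = +1 → QR.
(97/113) = +1 → QR.
Total quadratic residues among the 7: 4.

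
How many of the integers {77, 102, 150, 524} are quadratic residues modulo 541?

1

(77/541) = -1 → non-residue.
(102/541) = +1 → QR.
(150/541) = -1 → non-residue.
(524/541) = -1 → non-residue.
Total quadratic residues among the 4: 1.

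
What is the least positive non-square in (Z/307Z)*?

(2/307) = −1, so 2 is the smallest positive non-residue mod 307.

2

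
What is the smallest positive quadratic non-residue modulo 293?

2

(2/293) = −1, so 2 is the smallest positive non-residue mod 293.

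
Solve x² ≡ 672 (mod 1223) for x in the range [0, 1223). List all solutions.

419, 804

Since 1223 ≡ 3 (mod 4), a square root of 672 is 672^((1223+1)/4) = 672^306 mod 1223.
Repeated squaring: 672^2≡297, 672^4≡153, 672^8≡172, 672^16≡232, 672^32≡12, 672^64≡144, 672^128≡1168, 672^256≡579 (mod 1223).
672^306 = 672^(256+32+16+2) ≡ 419 (mod 1223).
Check: 419² = 175561 ≡ 672 (mod 1223). The two roots are 419 and 804.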